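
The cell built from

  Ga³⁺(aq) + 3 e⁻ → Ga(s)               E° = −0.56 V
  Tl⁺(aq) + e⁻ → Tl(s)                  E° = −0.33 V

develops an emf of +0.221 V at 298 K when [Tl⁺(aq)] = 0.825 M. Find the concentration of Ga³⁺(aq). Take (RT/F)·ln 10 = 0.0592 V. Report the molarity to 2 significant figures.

1.6 M

The Tl⁺/Tl couple has the larger reduction potential, so it is the cathode: E°cell = −0.33 − (−0.56) = +0.23 V and n = 3.
Rearranging E = E° − (0.0592/n)·log Q gives log Q = 3(+0.23 − (+0.221))/0.0592 = 0.456.
For 3 Tl⁺(aq) + Ga(s) → 3 Tl(s) + Ga³⁺(aq), the reaction quotient is Q = [Ga³⁺(aq)] / [Tl⁺(aq)]^3.
Substituting the known concentrations and solving, log [Ga³⁺(aq)] = 0.205 and [Ga³⁺(aq)] = 1.6 M.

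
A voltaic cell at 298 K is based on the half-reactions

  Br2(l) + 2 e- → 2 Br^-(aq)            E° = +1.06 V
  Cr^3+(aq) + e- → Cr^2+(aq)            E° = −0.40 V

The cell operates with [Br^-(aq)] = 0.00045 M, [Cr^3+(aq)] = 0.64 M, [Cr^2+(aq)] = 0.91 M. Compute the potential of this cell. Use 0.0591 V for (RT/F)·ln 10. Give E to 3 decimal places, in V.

Since E°(Br₂/Br⁻) > E°(Cr³⁺/Cr²⁺), Br₂/Br⁻ serves as the cathode.
The standard potential is +1.06 − (−0.40) = +1.46 V and the balanced reaction transfers n = 2 electrons.
Balancing gives Br2(l) + 2 Cr^2+(aq) → 2 Br^-(aq) + 2 Cr^3+(aq); hence Q = ([Br^-(aq)]^2·[Cr^3+(aq)]^2) / [Cr^2+(aq)]^2 = 1×10^−7 (log Q = −6.999).
E = E° − (0.0591/n)·log Q = +1.46 − (0.0591/2)(−6.999) = +1.667 V.

+1.667 V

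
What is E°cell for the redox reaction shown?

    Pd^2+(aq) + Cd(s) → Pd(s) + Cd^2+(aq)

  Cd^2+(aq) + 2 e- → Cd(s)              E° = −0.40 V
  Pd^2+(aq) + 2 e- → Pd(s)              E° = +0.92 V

+1.32 V

Pd^2+(aq) gains electrons, so the Pd²⁺/Pd couple is the cathode; the Cd²⁺/Cd couple is the anode.
E°cell = E°(cathode) − E°(anode) = +0.92 − (−0.40) = +1.32 V.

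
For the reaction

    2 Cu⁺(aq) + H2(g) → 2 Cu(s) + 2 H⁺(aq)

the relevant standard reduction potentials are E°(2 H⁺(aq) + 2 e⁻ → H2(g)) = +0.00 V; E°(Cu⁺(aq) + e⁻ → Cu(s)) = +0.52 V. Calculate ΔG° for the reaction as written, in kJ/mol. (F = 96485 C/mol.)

In the reaction as written Cu⁺(aq) is reduced, so the Cu⁺/Cu couple is the cathode and 2H⁺/H₂ is the anode.
E°cell = +0.52 − (+0.00) = +0.52 V; balancing electrons gives n = 2.
ΔG° = −nFE°cell = −(2)(96485)(+0.52) J/mol = −100 kJ/mol.

−100 kJ/mol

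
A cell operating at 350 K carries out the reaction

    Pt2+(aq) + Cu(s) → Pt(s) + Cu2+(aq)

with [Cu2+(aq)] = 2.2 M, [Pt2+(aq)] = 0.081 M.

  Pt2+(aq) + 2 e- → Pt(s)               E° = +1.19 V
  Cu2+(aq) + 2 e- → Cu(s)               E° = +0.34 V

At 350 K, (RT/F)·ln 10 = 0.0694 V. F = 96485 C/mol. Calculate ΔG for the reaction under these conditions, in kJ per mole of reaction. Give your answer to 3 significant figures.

With Pt²⁺/Pt reduced at the cathode, E°cell = +1.19 − (+0.34) = +0.85 V and n = 2.
Q = [Cu2+(aq)] / [Pt2+(aq)] = 27.2, so log Q = 1.434 and E = +0.85 − (0.0694/2)(1.434) = +0.8002 V.
Then ΔG = −nFE = −2 × 96485 × +0.8002 J/mol = −154 kJ/mol.

−154 kJ/mol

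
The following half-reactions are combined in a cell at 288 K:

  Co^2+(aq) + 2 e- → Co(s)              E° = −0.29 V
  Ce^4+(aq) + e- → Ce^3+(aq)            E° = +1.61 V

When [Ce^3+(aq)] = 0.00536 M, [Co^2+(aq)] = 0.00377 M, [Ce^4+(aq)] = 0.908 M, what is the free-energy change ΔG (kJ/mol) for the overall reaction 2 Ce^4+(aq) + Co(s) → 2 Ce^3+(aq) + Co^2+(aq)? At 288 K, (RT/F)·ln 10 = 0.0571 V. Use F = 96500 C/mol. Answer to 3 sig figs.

The standard cell potential is +1.61 − (−0.29) = +1.90 V, with n = 2 electrons in the balanced equation.
The reaction quotient is ([Ce^3+(aq)]^2·[Co^2+(aq)]) / [Ce^4+(aq)]^2 = 1.31×10^−7; by Nernst, E = +1.90 − (0.0571/2)(−6.882) = +2.0965 V.
Then ΔG = −nFE = −2 × 96500 × +2.0965 J/mol = −405 kJ/mol.

−405 kJ/mol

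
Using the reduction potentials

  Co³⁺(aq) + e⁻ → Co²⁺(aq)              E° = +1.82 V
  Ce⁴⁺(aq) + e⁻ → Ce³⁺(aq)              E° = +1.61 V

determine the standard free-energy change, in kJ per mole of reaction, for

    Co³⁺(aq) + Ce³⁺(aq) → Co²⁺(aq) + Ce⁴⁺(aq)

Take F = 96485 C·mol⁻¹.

−20.3 kJ/mol

In the reaction as written Co³⁺(aq) is reduced, so the Co³⁺/Co²⁺ couple is the cathode and Ce⁴⁺/Ce³⁺ is the anode.
E°cell = +1.82 − (+1.61) = +0.21 V; balancing electrons gives n = 1.
ΔG° = −nFE°cell = −(1)(96485)(+0.21) J/mol = −20.3 kJ/mol.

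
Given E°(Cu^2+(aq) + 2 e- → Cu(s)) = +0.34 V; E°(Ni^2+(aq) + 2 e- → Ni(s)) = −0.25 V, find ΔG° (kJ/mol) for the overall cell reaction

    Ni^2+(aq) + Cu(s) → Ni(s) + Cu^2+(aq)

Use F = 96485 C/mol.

In the reaction as written Ni^2+(aq) is reduced, so the Ni²⁺/Ni couple is the cathode and Cu²⁺/Cu is the anode.
E°cell = −0.25 − (+0.34) = −0.59 V; balancing electrons gives n = 2.
ΔG° = −nFE°cell = −(2)(96485)(−0.59) J/mol = +114 kJ/mol.

+114 kJ/mol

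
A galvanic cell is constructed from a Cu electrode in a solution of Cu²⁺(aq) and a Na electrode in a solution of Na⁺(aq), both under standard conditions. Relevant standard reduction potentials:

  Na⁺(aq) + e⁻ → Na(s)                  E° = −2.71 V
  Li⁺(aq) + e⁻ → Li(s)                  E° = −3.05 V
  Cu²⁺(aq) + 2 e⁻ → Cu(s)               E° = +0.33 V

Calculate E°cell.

Of the two couples in this cell, the one with the more positive reduction potential is reduced at the cathode: here that is Cu²⁺/Cu (+0.33 V); Na⁺/Na (−2.71 V) is the anode.
E°cell = E°(cathode) − E°(anode) = +0.33 − (−2.71) = +3.04 V.

+3.04 V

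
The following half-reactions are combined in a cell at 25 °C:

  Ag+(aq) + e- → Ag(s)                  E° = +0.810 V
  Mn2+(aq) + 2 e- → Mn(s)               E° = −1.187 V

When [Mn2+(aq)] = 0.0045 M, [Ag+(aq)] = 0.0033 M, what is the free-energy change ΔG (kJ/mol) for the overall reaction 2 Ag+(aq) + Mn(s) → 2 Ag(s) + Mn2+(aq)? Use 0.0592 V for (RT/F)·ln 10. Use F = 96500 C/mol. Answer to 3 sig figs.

−370 kJ/mol

With Ag⁺/Ag reduced at the cathode, E°cell = +0.810 − (−1.187) = +1.997 V and n = 2.
Here Q = [Mn2+(aq)] / [Ag+(aq)]^2 = 413 (log Q = 2.616), giving E = +1.997 − (0.0592/2)·(2.616) = +1.9196 V.
Then ΔG = −nFE = −2 × 96500 × +1.9196 J/mol = −370 kJ/mol.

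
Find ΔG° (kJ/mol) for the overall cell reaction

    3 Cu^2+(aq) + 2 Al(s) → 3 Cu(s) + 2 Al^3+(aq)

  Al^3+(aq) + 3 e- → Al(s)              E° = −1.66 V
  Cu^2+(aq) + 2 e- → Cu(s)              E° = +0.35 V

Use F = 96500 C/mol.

In the reaction as written Cu^2+(aq) is reduced, so the Cu²⁺/Cu couple is the cathode and Al³⁺/Al is the anode.
E°cell = +0.35 − (−1.66) = +2.01 V; balancing electrons gives n = 6.
ΔG° = −nFE°cell = −(6)(96500)(+2.01) J/mol = −1164 kJ/mol.

−1164 kJ/mol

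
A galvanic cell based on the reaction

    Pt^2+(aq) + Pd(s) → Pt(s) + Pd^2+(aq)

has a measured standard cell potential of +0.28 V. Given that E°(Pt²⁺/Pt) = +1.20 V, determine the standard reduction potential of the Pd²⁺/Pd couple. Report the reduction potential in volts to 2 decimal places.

+0.92 V

In the reaction as written the Pt²⁺/Pt couple is reduced (cathode) and Pd²⁺/Pd is oxidized (anode), so E°cell = E°(Pt²⁺/Pt) − E°(Pd²⁺/Pd).
E°(Pd²⁺/Pd) = E°(cathode) − E°cell = +1.20 − (+0.28) = +0.92 V.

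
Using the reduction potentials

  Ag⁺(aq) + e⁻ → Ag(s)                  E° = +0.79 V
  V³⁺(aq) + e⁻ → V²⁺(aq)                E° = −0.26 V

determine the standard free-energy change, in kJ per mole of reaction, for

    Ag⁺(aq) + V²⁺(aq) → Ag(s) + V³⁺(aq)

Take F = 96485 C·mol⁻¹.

In the reaction as written Ag⁺(aq) is reduced, so the Ag⁺/Ag couple is the cathode and V³⁺/V²⁺ is the anode.
E°cell = +0.79 − (−0.26) = +1.05 V; balancing electrons gives n = 1.
ΔG° = −nFE°cell = −(1)(96485)(+1.05) J/mol = −101 kJ/mol.

−101 kJ/mol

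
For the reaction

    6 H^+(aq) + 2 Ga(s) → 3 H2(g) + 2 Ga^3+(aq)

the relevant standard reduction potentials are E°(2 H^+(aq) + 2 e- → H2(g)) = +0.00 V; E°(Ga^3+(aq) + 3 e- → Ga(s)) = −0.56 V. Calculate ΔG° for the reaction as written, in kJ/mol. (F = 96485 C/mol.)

In the reaction as written H^+(aq) is reduced, so the 2H⁺/H₂ couple is the cathode and Ga³⁺/Ga is the anode.
E°cell = +0.00 − (−0.56) = +0.56 V; balancing electrons gives n = 6.
ΔG° = −nFE°cell = −(6)(96485)(+0.56) J/mol = −324 kJ/mol.

−324 kJ/mol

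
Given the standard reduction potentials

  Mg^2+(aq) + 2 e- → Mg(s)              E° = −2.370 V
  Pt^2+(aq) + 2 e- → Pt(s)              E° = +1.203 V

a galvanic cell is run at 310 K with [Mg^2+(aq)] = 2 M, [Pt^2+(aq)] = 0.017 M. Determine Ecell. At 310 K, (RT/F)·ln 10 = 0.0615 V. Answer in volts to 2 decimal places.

The Pt²⁺/Pt couple has the more positive E°, so it is the cathode; Mg²⁺/Mg is the anode.
E°cell = E°cat − E°an = +1.203 − (−2.370) = +3.573 V; n = 2.
The balanced reaction is Pt^2+(aq) + Mg(s) → Pt(s) + Mg^2+(aq), so Q = [Mg^2+(aq)] / [Pt^2+(aq)] = 118 and log Q = 2.071.
E = E° − (0.0615/n)·log Q = +3.573 − (0.0615/2)(2.071) = +3.51 V.

+3.51 V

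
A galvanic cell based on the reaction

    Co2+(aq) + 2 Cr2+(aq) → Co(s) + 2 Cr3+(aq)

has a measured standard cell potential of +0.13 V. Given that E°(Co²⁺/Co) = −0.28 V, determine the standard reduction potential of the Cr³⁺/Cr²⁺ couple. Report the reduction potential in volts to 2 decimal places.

In the reaction as written the Co²⁺/Co couple is reduced (cathode) and Cr³⁺/Cr²⁺ is oxidized (anode), so E°cell = E°(Co²⁺/Co) − E°(Cr³⁺/Cr²⁺).
E°(Cr³⁺/Cr²⁺) = E°(cathode) − E°cell = −0.28 − (+0.13) = −0.41 V.

−0.41 V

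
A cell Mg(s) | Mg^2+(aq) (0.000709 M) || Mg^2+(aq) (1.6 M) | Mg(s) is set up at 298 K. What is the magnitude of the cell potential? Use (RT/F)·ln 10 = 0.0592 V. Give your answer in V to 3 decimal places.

For a concentration cell E°cell = 0, since both electrodes use the same couple.
The compartment with the higher Mg^2+(aq) concentration (1.6 M) acts as the cathode; ions are reduced there and produced at the dilute (0.000709 M) anode.
With n = 2, Ecell = −(0.0592/2)·log([dilute]/[conc]) = −(0.0592/2)·log(0.000709/1.6) = +0.099 V.

0.099 V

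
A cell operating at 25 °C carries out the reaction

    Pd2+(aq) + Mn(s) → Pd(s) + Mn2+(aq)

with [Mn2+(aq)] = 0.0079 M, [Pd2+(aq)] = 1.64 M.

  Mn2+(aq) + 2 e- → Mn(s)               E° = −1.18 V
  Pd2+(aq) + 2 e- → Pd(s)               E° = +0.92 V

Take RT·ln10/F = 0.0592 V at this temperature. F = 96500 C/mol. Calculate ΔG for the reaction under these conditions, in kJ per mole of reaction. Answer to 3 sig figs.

−419 kJ/mol

With Pd²⁺/Pd reduced at the cathode, E°cell = +0.92 − (−1.18) = +2.10 V and n = 2.
Here Q = [Mn2+(aq)] / [Pd2+(aq)] = 0.00482 (log Q = −2.317), giving E = +2.10 − (0.0592/2)·(−2.317) = +2.1686 V.
ΔG = −nFE = −(2)(96500)(+2.1686) J/mol = −419 kJ/mol.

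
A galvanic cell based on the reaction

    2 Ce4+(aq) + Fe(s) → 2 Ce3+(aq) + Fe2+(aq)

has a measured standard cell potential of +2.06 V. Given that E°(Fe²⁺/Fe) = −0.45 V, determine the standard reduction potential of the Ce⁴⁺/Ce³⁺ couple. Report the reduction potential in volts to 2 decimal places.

In the reaction as written the Ce⁴⁺/Ce³⁺ couple is reduced (cathode) and Fe²⁺/Fe is oxidized (anode), so E°cell = E°(Ce⁴⁺/Ce³⁺) − E°(Fe²⁺/Fe).
E°(Ce⁴⁺/Ce³⁺) = E°cell + E°(anode) = +2.06 + (−0.45) = +1.61 V.

+1.61 V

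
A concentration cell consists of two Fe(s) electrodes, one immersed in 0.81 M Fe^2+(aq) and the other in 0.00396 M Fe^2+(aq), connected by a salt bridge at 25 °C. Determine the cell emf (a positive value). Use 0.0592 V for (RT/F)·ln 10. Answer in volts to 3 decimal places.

0.068 V

For a concentration cell E°cell = 0, since both electrodes use the same couple.
The compartment with the higher Fe^2+(aq) concentration (0.81 M) acts as the cathode; ions are reduced there and produced at the dilute (0.00396 M) anode.
With n = 2, Ecell = −(0.0592/2)·log([dilute]/[conc]) = −(0.0592/2)·log(0.00396/0.81) = +0.068 V.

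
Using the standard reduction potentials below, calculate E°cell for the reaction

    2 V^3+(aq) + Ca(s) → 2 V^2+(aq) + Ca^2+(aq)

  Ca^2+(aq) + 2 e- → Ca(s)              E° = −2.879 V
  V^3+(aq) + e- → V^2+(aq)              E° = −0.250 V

V^3+(aq) gains electrons, so the V³⁺/V²⁺ couple is the cathode; the Ca²⁺/Ca couple is the anode.
E°cell = E°(cathode) − E°(anode) = −0.250 − (−2.879) = +2.629 V.

+2.629 V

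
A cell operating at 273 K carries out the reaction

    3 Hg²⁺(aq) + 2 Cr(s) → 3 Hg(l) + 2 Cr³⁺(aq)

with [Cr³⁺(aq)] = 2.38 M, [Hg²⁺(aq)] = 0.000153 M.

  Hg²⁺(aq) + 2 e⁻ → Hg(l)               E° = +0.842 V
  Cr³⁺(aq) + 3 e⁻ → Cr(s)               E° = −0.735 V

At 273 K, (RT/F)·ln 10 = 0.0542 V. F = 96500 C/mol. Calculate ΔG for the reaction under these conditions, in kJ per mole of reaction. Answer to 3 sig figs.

−849 kJ/mol

E°cell = +0.842 − (−0.735) = +1.577 V; the balanced reaction transfers n = 6 electrons.
Here Q = [Cr³⁺(aq)]^2 / [Hg²⁺(aq)]^3 = 1.58×10^12 (log Q = 12.199), giving E = +1.577 − (0.0542/6)·(12.199) = +1.4668 V.
ΔG = −nFE = −(6)(96500)(+1.4668) J/mol = −849 kJ/mol.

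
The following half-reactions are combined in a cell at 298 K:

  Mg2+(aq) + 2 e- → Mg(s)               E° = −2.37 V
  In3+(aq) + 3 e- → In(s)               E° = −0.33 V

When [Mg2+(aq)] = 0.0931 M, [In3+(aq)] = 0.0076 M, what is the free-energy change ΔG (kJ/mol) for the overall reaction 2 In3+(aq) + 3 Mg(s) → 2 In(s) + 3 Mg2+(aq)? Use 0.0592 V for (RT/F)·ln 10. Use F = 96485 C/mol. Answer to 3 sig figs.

With In³⁺/In reduced at the cathode, E°cell = −0.33 − (−2.37) = +2.04 V and n = 6.
Here Q = [Mg2+(aq)]^3 / [In3+(aq)]^2 = 14 (log Q = 1.145), giving E = +2.04 − (0.0592/6)·(1.145) = +2.0287 V.
Then ΔG = −nFE = −6 × 96485 × +2.0287 J/mol = −1170 kJ/mol.

−1170 kJ/mol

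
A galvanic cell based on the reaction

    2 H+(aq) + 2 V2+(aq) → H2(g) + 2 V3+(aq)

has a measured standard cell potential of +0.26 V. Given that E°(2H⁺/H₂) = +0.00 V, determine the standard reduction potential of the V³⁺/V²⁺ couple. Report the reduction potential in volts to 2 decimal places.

−0.26 V

In the reaction as written the 2H⁺/H₂ couple is reduced (cathode) and V³⁺/V²⁺ is oxidized (anode), so E°cell = E°(2H⁺/H₂) − E°(V³⁺/V²⁺).
E°(V³⁺/V²⁺) = E°(cathode) − E°cell = +0.00 − (+0.26) = −0.26 V.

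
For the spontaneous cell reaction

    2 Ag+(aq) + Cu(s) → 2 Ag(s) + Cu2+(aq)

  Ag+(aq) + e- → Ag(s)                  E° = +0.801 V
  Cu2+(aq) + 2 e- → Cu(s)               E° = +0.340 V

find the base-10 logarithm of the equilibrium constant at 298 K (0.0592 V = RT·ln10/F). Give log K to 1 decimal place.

log K = 15.6

The Ag⁺/Ag couple is reduced (cathode); E°cell = +0.801 − (+0.340) = +0.461 V with n = 2.
At equilibrium E = 0, so log K = nE°cell / 0.0592 = (2)(+0.461) / 0.0592 = 15.6.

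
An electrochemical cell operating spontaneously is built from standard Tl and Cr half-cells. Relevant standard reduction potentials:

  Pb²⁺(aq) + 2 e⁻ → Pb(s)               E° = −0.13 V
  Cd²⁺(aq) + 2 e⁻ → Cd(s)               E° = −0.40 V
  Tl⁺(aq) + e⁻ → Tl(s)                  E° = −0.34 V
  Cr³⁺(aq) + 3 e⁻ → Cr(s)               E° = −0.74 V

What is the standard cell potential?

+0.40 V

Of the two couples in this cell, the one with the more positive reduction potential is reduced at the cathode: here that is Tl⁺/Tl (−0.34 V); Cr³⁺/Cr (−0.74 V) is the anode.
E°cell = E°(cathode) − E°(anode) = −0.34 − (−0.74) = +0.40 V.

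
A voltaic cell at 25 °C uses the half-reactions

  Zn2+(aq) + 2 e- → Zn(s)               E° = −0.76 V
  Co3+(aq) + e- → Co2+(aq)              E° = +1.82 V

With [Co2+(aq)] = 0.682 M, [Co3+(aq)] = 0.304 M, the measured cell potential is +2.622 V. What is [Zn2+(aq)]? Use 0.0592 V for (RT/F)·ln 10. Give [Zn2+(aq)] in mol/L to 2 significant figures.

The Co³⁺/Co²⁺ couple has the larger reduction potential, so it is the cathode: E°cell = +1.82 − (−0.76) = +2.58 V and n = 2.
From the Nernst equation, log Q = n(E° − E)/0.0592 = 2·(+2.58 − (+2.622))/0.0592 = −1.419.
For 2 Co3+(aq) + Zn(s) → 2 Co2+(aq) + Zn2+(aq), the reaction quotient is Q = ([Co2+(aq)]^2·[Zn2+(aq)]) / [Co3+(aq)]^2.
Isolating [Zn2+(aq)] in Q = 10^{−1.419} yields log [Zn2+(aq)] = −2.121, i.e. 0.0076 M.

0.0076 M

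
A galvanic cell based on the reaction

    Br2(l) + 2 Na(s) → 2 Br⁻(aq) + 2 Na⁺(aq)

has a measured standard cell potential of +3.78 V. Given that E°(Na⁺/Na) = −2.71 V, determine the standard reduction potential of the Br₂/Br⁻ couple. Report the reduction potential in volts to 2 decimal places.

In the reaction as written the Br₂/Br⁻ couple is reduced (cathode) and Na⁺/Na is oxidized (anode), so E°cell = E°(Br₂/Br⁻) − E°(Na⁺/Na).
E°(Br₂/Br⁻) = E°cell + E°(anode) = +3.78 + (−2.71) = +1.07 V.

+1.07 V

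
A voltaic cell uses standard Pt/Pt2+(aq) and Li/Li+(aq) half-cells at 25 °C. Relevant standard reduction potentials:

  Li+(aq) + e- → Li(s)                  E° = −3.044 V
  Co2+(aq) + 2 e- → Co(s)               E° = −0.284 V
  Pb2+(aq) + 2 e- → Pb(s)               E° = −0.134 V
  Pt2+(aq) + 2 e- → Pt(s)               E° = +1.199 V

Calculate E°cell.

Of the two couples in this cell, the one with the more positive reduction potential is reduced at the cathode: here that is Pt²⁺/Pt (+1.199 V); Li⁺/Li (−3.044 V) is the anode.
E°cell = E°(cathode) − E°(anode) = +1.199 − (−3.044) = +4.243 V.

+4.243 V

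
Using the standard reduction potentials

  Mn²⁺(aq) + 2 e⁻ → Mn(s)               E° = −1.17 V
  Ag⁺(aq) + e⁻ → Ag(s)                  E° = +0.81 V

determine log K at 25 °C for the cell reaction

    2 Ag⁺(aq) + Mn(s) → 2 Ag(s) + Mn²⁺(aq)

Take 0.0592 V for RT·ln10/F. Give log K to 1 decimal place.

The Ag⁺/Ag couple is reduced (cathode); E°cell = +0.81 − (−1.17) = +1.98 V with n = 2.
At equilibrium E = 0, so log K = nE°cell / 0.0592 = (2)(+1.98) / 0.0592 = 66.9.

log K = 66.9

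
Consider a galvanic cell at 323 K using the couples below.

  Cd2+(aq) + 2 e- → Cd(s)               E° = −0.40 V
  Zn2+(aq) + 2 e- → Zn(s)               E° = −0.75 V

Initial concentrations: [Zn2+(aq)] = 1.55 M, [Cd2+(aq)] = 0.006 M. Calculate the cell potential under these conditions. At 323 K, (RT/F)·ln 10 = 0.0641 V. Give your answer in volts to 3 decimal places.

Since E°(Cd²⁺/Cd) > E°(Zn²⁺/Zn), Cd²⁺/Cd serves as the cathode.
E°cell = E°cat − E°an = −0.40 − (−0.75) = +0.35 V; n = 2.
For the overall reaction Cd2+(aq) + Zn(s) → Cd(s) + Zn2+(aq), Q = [Zn2+(aq)] / [Cd2+(aq)] = 258, giving log Q = 2.412.
Applying E = E° − (RT ln10/nF)·log Q gives +0.35 − (0.0641/2)(2.412) = +0.273 V.

+0.273 V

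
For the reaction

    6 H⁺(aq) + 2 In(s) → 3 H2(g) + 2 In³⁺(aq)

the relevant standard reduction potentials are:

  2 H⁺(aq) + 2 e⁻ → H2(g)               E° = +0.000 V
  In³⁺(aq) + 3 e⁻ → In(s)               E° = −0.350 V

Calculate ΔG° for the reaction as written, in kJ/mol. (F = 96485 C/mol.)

In the reaction as written H⁺(aq) is reduced, so the 2H⁺/H₂ couple is the cathode and In³⁺/In is the anode.
E°cell = +0.000 − (−0.350) = +0.350 V; balancing electrons gives n = 6.
ΔG° = −nFE°cell = −(6)(96485)(+0.350) J/mol = −203 kJ/mol.

−203 kJ/mol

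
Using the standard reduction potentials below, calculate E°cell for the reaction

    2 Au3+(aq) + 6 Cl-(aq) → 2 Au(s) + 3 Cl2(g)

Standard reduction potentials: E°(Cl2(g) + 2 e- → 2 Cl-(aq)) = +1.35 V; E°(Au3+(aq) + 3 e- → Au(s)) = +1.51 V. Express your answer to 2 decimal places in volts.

+0.16 V

Au3+(aq) gains electrons, so the Au³⁺/Au couple is the cathode; the Cl₂/Cl⁻ couple is the anode.
E°cell = E°(cathode) − E°(anode) = +1.51 − (+1.35) = +0.16 V.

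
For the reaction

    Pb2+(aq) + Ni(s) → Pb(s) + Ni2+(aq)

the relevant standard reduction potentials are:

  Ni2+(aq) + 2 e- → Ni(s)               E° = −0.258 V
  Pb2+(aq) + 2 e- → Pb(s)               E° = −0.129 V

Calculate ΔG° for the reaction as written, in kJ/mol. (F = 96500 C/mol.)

In the reaction as written Pb2+(aq) is reduced, so the Pb²⁺/Pb couple is the cathode and Ni²⁺/Ni is the anode.
E°cell = −0.129 − (−0.258) = +0.129 V; balancing electrons gives n = 2.
ΔG° = −nFE°cell = −(2)(96500)(+0.129) J/mol = −24.9 kJ/mol.

−24.9 kJ/mol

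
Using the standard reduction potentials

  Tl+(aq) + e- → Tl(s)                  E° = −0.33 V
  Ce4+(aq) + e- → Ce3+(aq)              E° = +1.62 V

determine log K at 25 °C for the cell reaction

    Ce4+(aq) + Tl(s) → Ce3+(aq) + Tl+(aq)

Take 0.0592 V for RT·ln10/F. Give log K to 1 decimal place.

log K = 32.9

The Ce⁴⁺/Ce³⁺ couple is reduced (cathode); E°cell = +1.62 − (−0.33) = +1.95 V with n = 1.
At equilibrium E = 0, so log K = nE°cell / 0.0592 = (1)(+1.95) / 0.0592 = 32.9.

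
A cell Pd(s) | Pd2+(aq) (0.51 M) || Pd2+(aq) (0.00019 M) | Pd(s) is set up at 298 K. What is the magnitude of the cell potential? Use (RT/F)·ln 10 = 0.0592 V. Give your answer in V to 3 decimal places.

For a concentration cell E°cell = 0, since both electrodes use the same couple.
The compartment with the higher Pd2+(aq) concentration (0.51 M) acts as the cathode; ions are reduced there and produced at the dilute (0.00019 M) anode.
With n = 2, Ecell = −(0.0592/2)·log([dilute]/[conc]) = −(0.0592/2)·log(0.00019/0.51) = +0.101 V.

0.101 V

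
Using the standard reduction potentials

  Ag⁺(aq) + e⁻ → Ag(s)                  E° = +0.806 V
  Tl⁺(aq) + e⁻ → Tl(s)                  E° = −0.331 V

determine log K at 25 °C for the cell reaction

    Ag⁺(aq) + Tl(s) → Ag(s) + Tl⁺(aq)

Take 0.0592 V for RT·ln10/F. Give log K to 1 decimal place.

log K = 19.2

The Ag⁺/Ag couple is reduced (cathode); E°cell = +0.806 − (−0.331) = +1.137 V with n = 1.
At equilibrium E = 0, so log K = nE°cell / 0.0592 = (1)(+1.137) / 0.0592 = 19.2.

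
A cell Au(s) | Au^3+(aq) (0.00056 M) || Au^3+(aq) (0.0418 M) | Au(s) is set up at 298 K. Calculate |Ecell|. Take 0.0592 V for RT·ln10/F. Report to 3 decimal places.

0.037 V

For a concentration cell E°cell = 0, since both electrodes use the same couple.
The compartment with the higher Au^3+(aq) concentration (0.0418 M) acts as the cathode; ions are reduced there and produced at the dilute (0.00056 M) anode.
With n = 3, Ecell = −(0.0592/3)·log([dilute]/[conc]) = −(0.0592/3)·log(0.00056/0.0418) = +0.037 V.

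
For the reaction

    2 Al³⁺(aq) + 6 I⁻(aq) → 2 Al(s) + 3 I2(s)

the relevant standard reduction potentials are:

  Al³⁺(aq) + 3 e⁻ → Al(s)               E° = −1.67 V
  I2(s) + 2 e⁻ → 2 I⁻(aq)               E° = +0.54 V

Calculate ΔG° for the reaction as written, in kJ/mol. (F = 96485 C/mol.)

+1279 kJ/mol

In the reaction as written Al³⁺(aq) is reduced, so the Al³⁺/Al couple is the cathode and I₂/I⁻ is the anode.
E°cell = −1.67 − (+0.54) = −2.21 V; balancing electrons gives n = 6.
ΔG° = −nFE°cell = −(6)(96485)(−2.21) J/mol = +1279 kJ/mol.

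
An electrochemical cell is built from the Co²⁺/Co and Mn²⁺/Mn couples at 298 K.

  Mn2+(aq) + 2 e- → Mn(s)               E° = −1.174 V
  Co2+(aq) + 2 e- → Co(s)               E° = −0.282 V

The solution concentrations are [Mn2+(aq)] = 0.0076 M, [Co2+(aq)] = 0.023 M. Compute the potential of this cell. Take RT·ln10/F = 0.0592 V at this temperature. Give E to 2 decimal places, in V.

The Co²⁺/Co couple has the more positive E°, so it is the cathode; Mn²⁺/Mn is the anode.
E°cell = E°cat − E°an = −0.282 − (−1.174) = +0.892 V; n = 2.
The balanced reaction is Co2+(aq) + Mn(s) → Co(s) + Mn2+(aq), so Q = [Mn2+(aq)] / [Co2+(aq)] = 0.33 and log Q = −0.481.
By the Nernst equation, E = +0.892 − (0.0592/2)·(−0.481) = +0.91 V.

+0.91 V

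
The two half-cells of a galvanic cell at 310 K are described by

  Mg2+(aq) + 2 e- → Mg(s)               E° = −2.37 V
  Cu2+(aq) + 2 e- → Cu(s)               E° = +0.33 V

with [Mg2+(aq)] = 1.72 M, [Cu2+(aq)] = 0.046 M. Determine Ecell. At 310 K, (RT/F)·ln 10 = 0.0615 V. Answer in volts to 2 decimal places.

+2.65 V

The Cu²⁺/Cu couple has the more positive E°, so it is the cathode; Mg²⁺/Mg is the anode.
E°cell = +0.33 − (−2.37) = +2.70 V, with n = 2 electrons transferred.
Balancing gives Cu2+(aq) + Mg(s) → Cu(s) + Mg2+(aq); hence Q = [Mg2+(aq)] / [Cu2+(aq)] = 37.4 (log Q = 1.573).
By the Nernst equation, E = +2.70 − (0.0615/2)·(1.573) = +2.65 V.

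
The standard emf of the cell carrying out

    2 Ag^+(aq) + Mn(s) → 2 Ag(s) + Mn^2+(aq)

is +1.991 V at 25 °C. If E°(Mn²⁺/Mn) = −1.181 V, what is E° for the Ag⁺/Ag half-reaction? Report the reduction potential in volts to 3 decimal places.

+0.810 V

In the reaction as written the Ag⁺/Ag couple is reduced (cathode) and Mn²⁺/Mn is oxidized (anode), so E°cell = E°(Ag⁺/Ag) − E°(Mn²⁺/Mn).
E°(Ag⁺/Ag) = E°cell + E°(anode) = +1.991 + (−1.181) = +0.810 V.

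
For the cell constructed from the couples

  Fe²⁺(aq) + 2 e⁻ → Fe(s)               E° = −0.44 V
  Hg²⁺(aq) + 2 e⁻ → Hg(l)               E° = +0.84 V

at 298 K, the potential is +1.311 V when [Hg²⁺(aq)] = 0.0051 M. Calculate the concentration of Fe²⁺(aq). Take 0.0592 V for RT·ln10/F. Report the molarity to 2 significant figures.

With Hg²⁺/Hg at the cathode and Fe²⁺/Fe at the anode, E°cell = +0.84 − (−0.44) = +1.28 V (n = 2).
Since E = E° − (0.0592/n)·log Q, log Q = n(E° − E)/0.0592 = −1.047.
The balanced reaction is Hg²⁺(aq) + Fe(s) → Hg(l) + Fe²⁺(aq), so Q = [Fe²⁺(aq)] / [Hg²⁺(aq)].
Substituting the known concentrations and solving, log [Fe²⁺(aq)] = −3.339 and [Fe²⁺(aq)] = 0.00046 M.

0.00046 M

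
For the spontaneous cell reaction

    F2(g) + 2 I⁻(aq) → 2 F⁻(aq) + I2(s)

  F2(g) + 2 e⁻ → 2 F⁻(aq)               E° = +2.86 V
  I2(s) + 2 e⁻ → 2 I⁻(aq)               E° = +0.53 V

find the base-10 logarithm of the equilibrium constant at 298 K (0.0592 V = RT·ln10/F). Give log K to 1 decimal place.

log K = 78.7

The F₂/F⁻ couple is reduced (cathode); E°cell = +2.86 − (+0.53) = +2.33 V with n = 2.
At equilibrium E = 0, so log K = nE°cell / 0.0592 = (2)(+2.33) / 0.0592 = 78.7.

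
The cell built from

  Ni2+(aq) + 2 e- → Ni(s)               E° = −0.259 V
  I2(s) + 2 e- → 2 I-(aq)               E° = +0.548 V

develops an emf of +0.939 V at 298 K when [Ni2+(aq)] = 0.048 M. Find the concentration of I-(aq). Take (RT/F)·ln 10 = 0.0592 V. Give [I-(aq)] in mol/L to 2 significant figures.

0.027 M

The I₂/I⁻ couple has the larger reduction potential, so it is the cathode: E°cell = +0.548 − (−0.259) = +0.807 V and n = 2.
Since E = E° − (0.0592/n)·log Q, log Q = n(E° − E)/0.0592 = −4.459.
Balancing electrons gives I2(s) + Ni(s) → 2 I-(aq) + Ni2+(aq); thus Q = [I-(aq)]^2·[Ni2+(aq)].
Isolating [I-(aq)] in Q = 10^{−4.459} yields log [I-(aq)] = −1.570, i.e. 0.027 M.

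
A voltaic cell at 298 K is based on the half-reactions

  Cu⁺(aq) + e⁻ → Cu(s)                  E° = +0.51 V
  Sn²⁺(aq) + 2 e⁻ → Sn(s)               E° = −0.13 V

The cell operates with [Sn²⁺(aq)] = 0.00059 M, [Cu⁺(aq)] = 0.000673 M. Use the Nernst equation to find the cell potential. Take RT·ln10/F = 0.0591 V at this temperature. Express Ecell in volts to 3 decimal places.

+0.548 V

Since E°(Cu⁺/Cu) > E°(Sn²⁺/Sn), Cu⁺/Cu serves as the cathode.
E°cell = E°cat − E°an = +0.51 − (−0.13) = +0.64 V; n = 2.
The balanced reaction is 2 Cu⁺(aq) + Sn(s) → 2 Cu(s) + Sn²⁺(aq), so Q = [Sn²⁺(aq)] / [Cu⁺(aq)]^2 = 1.3×10^3 and log Q = 3.115.
By the Nernst equation, E = +0.64 − (0.0591/2)·(3.115) = +0.548 V.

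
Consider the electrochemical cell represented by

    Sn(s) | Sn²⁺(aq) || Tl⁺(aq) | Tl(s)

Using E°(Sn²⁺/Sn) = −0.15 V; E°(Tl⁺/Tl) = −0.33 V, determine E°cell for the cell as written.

By convention the left-hand electrode in cell notation is the anode (oxidation) and the right-hand electrode is the cathode (reduction).
E°cell = E°(right) − E°(left) = −0.33 − (−0.15) = −0.18 V.
The negative sign shows that, as written, the cell would require an external voltage to drive the reaction.

−0.18 V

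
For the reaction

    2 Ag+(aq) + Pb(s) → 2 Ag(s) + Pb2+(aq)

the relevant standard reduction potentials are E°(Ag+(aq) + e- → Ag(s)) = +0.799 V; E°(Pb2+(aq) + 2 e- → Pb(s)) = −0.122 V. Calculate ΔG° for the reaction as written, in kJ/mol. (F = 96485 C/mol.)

In the reaction as written Ag+(aq) is reduced, so the Ag⁺/Ag couple is the cathode and Pb²⁺/Pb is the anode.
E°cell = +0.799 − (−0.122) = +0.921 V; balancing electrons gives n = 2.
ΔG° = −nFE°cell = −(2)(96485)(+0.921) J/mol = −178 kJ/mol.

−178 kJ/mol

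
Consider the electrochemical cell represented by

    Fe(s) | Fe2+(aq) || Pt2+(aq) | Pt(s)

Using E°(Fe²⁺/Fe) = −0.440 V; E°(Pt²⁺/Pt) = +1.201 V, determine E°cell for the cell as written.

+1.641 V

By convention the left-hand electrode in cell notation is the anode (oxidation) and the right-hand electrode is the cathode (reduction).
E°cell = E°(right) − E°(left) = +1.201 − (−0.440) = +1.641 V.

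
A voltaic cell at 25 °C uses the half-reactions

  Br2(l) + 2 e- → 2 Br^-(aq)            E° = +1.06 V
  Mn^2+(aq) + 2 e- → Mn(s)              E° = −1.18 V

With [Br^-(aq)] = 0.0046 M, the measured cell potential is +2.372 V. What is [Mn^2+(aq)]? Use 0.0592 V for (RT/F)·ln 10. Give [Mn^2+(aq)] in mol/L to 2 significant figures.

1.6 M

With Br₂/Br⁻ at the cathode and Mn²⁺/Mn at the anode, E°cell = +1.06 − (−1.18) = +2.24 V (n = 2).
Rearranging E = E° − (0.0592/n)·log Q gives log Q = 2(+2.24 − (+2.372))/0.0592 = −4.459.
For Br2(l) + Mn(s) → 2 Br^-(aq) + Mn^2+(aq), the reaction quotient is Q = [Br^-(aq)]^2·[Mn^2+(aq)].
Substituting the known concentrations and solving, log [Mn^2+(aq)] = 0.215 and [Mn^2+(aq)] = 1.6 M.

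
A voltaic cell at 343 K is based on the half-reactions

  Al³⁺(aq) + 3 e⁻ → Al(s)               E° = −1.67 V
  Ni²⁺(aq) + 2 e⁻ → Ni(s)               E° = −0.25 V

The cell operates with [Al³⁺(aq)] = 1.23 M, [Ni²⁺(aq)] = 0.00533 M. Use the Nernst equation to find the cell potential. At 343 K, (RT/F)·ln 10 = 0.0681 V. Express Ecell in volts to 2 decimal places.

The Ni²⁺/Ni couple has the more positive E°, so it is the cathode; Al³⁺/Al is the anode.
E°cell = E°cat − E°an = −0.25 − (−1.67) = +1.42 V; n = 6.
Balancing gives 3 Ni²⁺(aq) + 2 Al(s) → 3 Ni(s) + 2 Al³⁺(aq); hence Q = [Al³⁺(aq)]^2 / [Ni²⁺(aq)]^3 = 9.99×10^6 (log Q = 7.000).
Applying E = E° − (RT ln10/nF)·log Q gives +1.42 − (0.0681/6)(7.000) = +1.34 V.

+1.34 V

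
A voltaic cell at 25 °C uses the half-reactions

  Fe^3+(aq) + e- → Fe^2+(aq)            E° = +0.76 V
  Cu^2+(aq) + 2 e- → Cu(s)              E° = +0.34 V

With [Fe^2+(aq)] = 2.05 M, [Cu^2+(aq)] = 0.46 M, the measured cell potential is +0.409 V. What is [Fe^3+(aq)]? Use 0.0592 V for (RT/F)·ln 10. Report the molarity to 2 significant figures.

0.91 M

With Fe³⁺/Fe²⁺ at the cathode and Cu²⁺/Cu at the anode, E°cell = +0.76 − (+0.34) = +0.42 V (n = 2).
From the Nernst equation, log Q = n(E° − E)/0.0592 = 2·(+0.42 − (+0.409))/0.0592 = 0.372.
For 2 Fe^3+(aq) + Cu(s) → 2 Fe^2+(aq) + Cu^2+(aq), the reaction quotient is Q = ([Fe^2+(aq)]^2·[Cu^2+(aq)]) / [Fe^3+(aq)]^2.
Isolating [Fe^3+(aq)] in Q = 10^{0.372} yields log [Fe^3+(aq)] = −0.043, i.e. 0.91 M.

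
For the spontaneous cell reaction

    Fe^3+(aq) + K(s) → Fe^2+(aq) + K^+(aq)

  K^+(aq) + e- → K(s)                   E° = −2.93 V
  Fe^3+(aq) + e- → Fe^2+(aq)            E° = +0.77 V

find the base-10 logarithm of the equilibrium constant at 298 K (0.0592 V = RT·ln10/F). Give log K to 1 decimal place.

log K = 62.5

The Fe³⁺/Fe²⁺ couple is reduced (cathode); E°cell = +0.77 − (−2.93) = +3.70 V with n = 1.
At equilibrium E = 0, so log K = nE°cell / 0.0592 = (1)(+3.70) / 0.0592 = 62.5.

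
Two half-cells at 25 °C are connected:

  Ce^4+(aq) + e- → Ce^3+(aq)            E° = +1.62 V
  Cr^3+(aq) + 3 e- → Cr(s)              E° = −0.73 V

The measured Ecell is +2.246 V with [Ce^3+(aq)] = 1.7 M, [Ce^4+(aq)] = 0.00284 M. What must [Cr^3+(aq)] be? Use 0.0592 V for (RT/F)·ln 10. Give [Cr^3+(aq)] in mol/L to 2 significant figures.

0.00087 M

With Ce⁴⁺/Ce³⁺ at the cathode and Cr³⁺/Cr at the anode, E°cell = +1.62 − (−0.73) = +2.35 V (n = 3).
Rearranging E = E° − (0.0592/n)·log Q gives log Q = 3(+2.35 − (+2.246))/0.0592 = 5.270.
For 3 Ce^4+(aq) + Cr(s) → 3 Ce^3+(aq) + Cr^3+(aq), the reaction quotient is Q = ([Ce^3+(aq)]^3·[Cr^3+(aq)]) / [Ce^4+(aq)]^3.
Substituting the known concentrations and solving, log [Cr^3+(aq)] = −3.061 and [Cr^3+(aq)] = 0.00087 M.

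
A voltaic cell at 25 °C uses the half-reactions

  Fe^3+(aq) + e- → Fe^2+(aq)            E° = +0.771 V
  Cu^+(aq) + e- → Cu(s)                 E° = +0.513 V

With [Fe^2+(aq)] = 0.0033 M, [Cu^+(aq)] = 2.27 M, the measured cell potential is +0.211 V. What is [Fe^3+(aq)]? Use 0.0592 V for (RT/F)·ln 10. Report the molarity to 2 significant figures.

Fe³⁺/Fe²⁺ is the cathode (higher E°); E°cell = +0.771 − (+0.513) = +0.258 V with n = 1.
Rearranging E = E° − (0.0592/n)·log Q gives log Q = 1(+0.258 − (+0.211))/0.0592 = 0.794.
Balancing electrons gives Fe^3+(aq) + Cu(s) → Fe^2+(aq) + Cu^+(aq); thus Q = ([Fe^2+(aq)]·[Cu^+(aq)]) / [Fe^3+(aq)].
Substituting the known concentrations and solving, log [Fe^3+(aq)] = −2.919 and [Fe^3+(aq)] = 0.0012 M.

0.0012 M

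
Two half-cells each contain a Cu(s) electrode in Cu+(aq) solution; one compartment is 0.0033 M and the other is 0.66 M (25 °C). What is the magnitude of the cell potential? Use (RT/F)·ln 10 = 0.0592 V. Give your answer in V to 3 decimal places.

For a concentration cell E°cell = 0, since both electrodes use the same couple.
The compartment with the higher Cu+(aq) concentration (0.66 M) acts as the cathode; ions are reduced there and produced at the dilute (0.0033 M) anode.
With n = 1, Ecell = −(0.0592/1)·log([dilute]/[conc]) = −(0.0592/1)·log(0.0033/0.66) = +0.136 V.

0.136 V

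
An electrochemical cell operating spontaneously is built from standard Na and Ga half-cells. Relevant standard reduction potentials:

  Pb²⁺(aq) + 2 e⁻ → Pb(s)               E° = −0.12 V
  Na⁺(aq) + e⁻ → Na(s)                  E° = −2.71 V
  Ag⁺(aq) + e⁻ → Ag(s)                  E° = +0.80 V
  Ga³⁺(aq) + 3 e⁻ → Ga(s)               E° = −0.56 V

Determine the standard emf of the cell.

Of the two couples in this cell, the one with the more positive reduction potential is reduced at the cathode: here that is Ga³⁺/Ga (−0.56 V); Na⁺/Na (−2.71 V) is the anode.
E°cell = E°(cathode) − E°(anode) = −0.56 − (−2.71) = +2.15 V.

+2.15 V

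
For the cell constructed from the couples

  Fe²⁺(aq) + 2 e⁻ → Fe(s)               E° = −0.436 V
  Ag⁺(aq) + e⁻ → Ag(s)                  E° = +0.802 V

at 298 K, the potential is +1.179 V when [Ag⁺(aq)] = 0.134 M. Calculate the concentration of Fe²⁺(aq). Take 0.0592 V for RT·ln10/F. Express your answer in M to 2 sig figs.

1.8 M

With Ag⁺/Ag at the cathode and Fe²⁺/Fe at the anode, E°cell = +0.802 − (−0.436) = +1.238 V (n = 2).
Since E = E° − (0.0592/n)·log Q, log Q = n(E° − E)/0.0592 = 1.993.
Balancing electrons gives 2 Ag⁺(aq) + Fe(s) → 2 Ag(s) + Fe²⁺(aq); thus Q = [Fe²⁺(aq)] / [Ag⁺(aq)]^2.
Isolating [Fe²⁺(aq)] in Q = 10^{1.993} yields log [Fe²⁺(aq)] = 0.247, i.e. 1.8 M.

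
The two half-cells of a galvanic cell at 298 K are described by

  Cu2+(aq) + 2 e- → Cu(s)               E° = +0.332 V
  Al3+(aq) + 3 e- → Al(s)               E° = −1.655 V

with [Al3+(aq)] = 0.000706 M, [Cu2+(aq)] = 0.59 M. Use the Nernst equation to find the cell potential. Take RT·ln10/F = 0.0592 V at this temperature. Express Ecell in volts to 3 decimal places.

Since E°(Cu²⁺/Cu) > E°(Al³⁺/Al), Cu²⁺/Cu serves as the cathode.
E°cell = +0.332 − (−1.655) = +1.987 V, with n = 6 electrons transferred.
The balanced reaction is 3 Cu2+(aq) + 2 Al(s) → 3 Cu(s) + 2 Al3+(aq), so Q = [Al3+(aq)]^2 / [Cu2+(aq)]^3 = 2.43×10^−6 and log Q = −5.615.
Applying E = E° − (RT ln10/nF)·log Q gives +1.987 − (0.0592/6)(−5.615) = +2.042 V.

+2.042 V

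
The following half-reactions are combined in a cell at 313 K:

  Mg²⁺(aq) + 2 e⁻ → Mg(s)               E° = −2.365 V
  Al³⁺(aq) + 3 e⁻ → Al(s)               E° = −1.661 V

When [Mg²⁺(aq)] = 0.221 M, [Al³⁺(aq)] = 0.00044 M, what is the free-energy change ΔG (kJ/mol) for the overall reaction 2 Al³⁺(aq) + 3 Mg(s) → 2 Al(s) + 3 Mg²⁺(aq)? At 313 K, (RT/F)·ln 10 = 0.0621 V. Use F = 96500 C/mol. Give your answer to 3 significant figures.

−379 kJ/mol

The standard cell potential is −1.661 − (−2.365) = +0.704 V, with n = 6 electrons in the balanced equation.
The reaction quotient is [Mg²⁺(aq)]^3 / [Al³⁺(aq)]^2 = 5.58×10^4; by Nernst, E = +0.704 − (0.0621/6)(4.746) = +0.6549 V.
ΔG = −nFE = −(6)(96500)(+0.6549) J/mol = −379 kJ/mol.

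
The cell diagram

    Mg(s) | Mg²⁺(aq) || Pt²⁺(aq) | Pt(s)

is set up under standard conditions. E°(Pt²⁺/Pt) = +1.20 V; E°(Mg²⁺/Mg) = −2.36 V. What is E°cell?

By convention the left-hand electrode in cell notation is the anode (oxidation) and the right-hand electrode is the cathode (reduction).
E°cell = E°(right) − E°(left) = +1.20 − (−2.36) = +3.56 V.

+3.56 V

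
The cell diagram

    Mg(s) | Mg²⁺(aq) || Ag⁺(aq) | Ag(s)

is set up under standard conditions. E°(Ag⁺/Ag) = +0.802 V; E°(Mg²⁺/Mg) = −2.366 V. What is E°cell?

+3.168 V

By convention the left-hand electrode in cell notation is the anode (oxidation) and the right-hand electrode is the cathode (reduction).
E°cell = E°(right) − E°(left) = +0.802 − (−2.366) = +3.168 V.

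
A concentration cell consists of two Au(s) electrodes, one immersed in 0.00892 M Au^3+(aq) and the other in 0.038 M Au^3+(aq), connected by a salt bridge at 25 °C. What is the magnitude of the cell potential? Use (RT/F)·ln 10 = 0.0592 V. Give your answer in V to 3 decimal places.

0.012 V

For a concentration cell E°cell = 0, since both electrodes use the same couple.
The compartment with the higher Au^3+(aq) concentration (0.038 M) acts as the cathode; ions are reduced there and produced at the dilute (0.00892 M) anode.
With n = 3, Ecell = −(0.0592/3)·log([dilute]/[conc]) = −(0.0592/3)·log(0.00892/0.038) = +0.012 V.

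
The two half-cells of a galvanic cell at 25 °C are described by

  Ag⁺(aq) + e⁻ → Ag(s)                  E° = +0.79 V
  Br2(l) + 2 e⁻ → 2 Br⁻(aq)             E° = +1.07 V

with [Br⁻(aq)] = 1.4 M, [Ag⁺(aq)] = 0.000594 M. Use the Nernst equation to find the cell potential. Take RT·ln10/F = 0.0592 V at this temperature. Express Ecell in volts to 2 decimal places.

The Br₂/Br⁻ couple has the more positive E°, so it is the cathode; Ag⁺/Ag is the anode.
E°cell = +1.07 − (+0.79) = +0.28 V, with n = 2 electrons transferred.
The balanced reaction is Br2(l) + 2 Ag(s) → 2 Br⁻(aq) + 2 Ag⁺(aq), so Q = [Br⁻(aq)]^2·[Ag⁺(aq)]^2 = 6.92×10^−7 and log Q = −6.160.
By the Nernst equation, E = +0.28 − (0.0592/2)·(−6.160) = +0.46 V.

+0.46 V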